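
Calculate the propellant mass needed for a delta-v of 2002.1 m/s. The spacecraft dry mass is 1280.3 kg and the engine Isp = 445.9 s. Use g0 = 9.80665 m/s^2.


ve = Isp * g0 = 445.9 * 9.80665 = 4372.785235 m/s
mass ratio = exp(dv/ve) = exp(2002.1/4372.785235) = 1.58067922
m_prop = m_dry * (mr - 1) = 1280.3 * (1.58067922 - 1)
m_prop = 743.4436 kg

743.4436 kg


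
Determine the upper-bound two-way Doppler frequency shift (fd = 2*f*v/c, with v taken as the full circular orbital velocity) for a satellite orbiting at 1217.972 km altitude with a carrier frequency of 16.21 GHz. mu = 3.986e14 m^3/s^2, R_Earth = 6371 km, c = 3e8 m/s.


r = 7.588972e+06 m
v = sqrt(mu/r) = 7247.3156 m/s (worst-case radial velocity)
f = 16.21 GHz = 1.621e+10 Hz
fd = 2*f*v/c = 2*1.621e+10*7247.3156/3.0e+08
fd = 783193.2354 Hz

783193.2354 Hz


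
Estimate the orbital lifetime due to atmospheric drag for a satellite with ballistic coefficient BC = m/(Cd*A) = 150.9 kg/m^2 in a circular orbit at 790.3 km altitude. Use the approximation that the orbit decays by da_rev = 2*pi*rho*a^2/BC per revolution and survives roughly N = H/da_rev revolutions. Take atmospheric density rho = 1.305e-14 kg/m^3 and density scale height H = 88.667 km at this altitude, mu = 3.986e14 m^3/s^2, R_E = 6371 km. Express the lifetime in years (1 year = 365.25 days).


a = R_E + alt = 7161.3000 km = 7.1613e+06 m
da_rev = 2*pi*rho*a^2/BC = 2*pi*1.305e-14*(7.1613e+06)^2/150.9 = 0.0278666572 m per revolution
N = H/da_rev = 88667.0000 m / 0.0278666572 m = 3.1818312e+06 revolutions
P = 2*pi*sqrt(a^3/mu) = 6031.1346 s
lifetime = N*P = 3.1818312e+06 * 6031.1346 = 1.9190052e+10 s = 222107.0886 days
years = 222107.0886 / 365.25 = 608.0961 years

608.0961 years


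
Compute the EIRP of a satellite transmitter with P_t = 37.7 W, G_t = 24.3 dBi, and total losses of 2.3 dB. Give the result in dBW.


Pt = 37.7 W = 15.7634 dBW
EIRP = Pt_dBW + Gt - losses = 15.7634 + 24.3 - 2.3 = 37.7634 dBW

37.7634 dBW


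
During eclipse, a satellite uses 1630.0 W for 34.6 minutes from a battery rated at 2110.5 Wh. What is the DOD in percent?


E_used = P * t / 60 = 1630.0 * 34.6 / 60 = 939.9667 Wh
DOD = E_used / E_total * 100 = 939.9667 / 2110.5 * 100
DOD = 44.5376 %

44.5376 %


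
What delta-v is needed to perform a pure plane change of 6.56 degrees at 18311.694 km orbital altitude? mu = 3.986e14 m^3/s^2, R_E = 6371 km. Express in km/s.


r = 24682.6940 km = 2.4682694e+07 m
V = sqrt(mu/r) = 4018.5777 m/s
di = 6.56 deg = 0.1144936 rad
dV = 2*V*sin(di/2) = 2*4018.5777*sin(0.0572468)
dV = 459.8502 m/s = 0.4598502 km/s

0.4599 km/s


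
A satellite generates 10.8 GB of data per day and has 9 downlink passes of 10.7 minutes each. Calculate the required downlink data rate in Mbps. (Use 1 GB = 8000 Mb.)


total contact time = 9 * 10.7 * 60 = 5778.0000 s
data = 10.8 GB = 86400.0000 Mb
rate = 86400.0000 / 5778.0000 = 14.9533 Mbps

14.9533 Mbps


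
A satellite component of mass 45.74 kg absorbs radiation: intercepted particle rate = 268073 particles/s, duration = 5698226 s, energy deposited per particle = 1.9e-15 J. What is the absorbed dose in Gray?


Total energy deposited = rate * time * E_per
  = 268073 * 5698226 * 1.9e-15 = 0.002902327 J
Dose = E_total / mass = 0.002902327 / 45.74
Dose = 6.3452711e-05 Gy

6.3453e-05 Gy


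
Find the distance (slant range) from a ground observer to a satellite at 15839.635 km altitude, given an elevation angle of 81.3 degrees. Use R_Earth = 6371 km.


h = 15839.635 km, el = 81.3 deg
d = -R_E*sin(el) + sqrt((R_E*sin(el))^2 + 2*R_E*h + h^2)
d = -6371.0000*sin(1.4190) + sqrt((6371.0000*0.9884939)^2 + 2*6371.0000*15839.635 + 15839.635^2)
d = 15892.0243 km

15892.0243 km


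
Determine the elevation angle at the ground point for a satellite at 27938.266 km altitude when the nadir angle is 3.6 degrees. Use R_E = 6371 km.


r = R_E + alt = 34309.2660 km
Law of sines in the satellite / Earth-center / ground-point triangle:
  sin(nadir)/R_E = sin(90 + el)/r  =>  cos(el) = (r/R_E)*sin(nadir)
cos(el) = (34309.2660 / 6371.0000) * sin(3.6 deg) = 0.3381411
el = arccos(0.3381411) = 70.2363 deg
(Earth-central angle = 90 - nadir - el = 16.1637 deg)

70.2363 degrees


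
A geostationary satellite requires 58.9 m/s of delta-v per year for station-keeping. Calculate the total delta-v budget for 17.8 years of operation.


dV = rate * years = 58.9 * 17.8
dV = 1048.4200 m/s

1048.4200 m/s


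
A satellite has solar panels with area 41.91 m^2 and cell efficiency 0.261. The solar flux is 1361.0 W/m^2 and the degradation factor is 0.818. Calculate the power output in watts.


P = area * eta * S * degradation
P = 41.91 * 0.261 * 1361.0 * 0.818
P = 12177.8213 W

12177.8213 W


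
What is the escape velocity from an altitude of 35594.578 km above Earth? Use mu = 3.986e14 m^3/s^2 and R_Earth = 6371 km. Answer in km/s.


r = 6371.0 + 35594.578 = 41965.5780 km = 4.1965578e+07 m
v_esc = sqrt(2*mu/r) = sqrt(2*3.986e14 / 4.1965578e+07)
v_esc = 4358.4999 m/s = 4.3585 km/s

4.3585 km/s


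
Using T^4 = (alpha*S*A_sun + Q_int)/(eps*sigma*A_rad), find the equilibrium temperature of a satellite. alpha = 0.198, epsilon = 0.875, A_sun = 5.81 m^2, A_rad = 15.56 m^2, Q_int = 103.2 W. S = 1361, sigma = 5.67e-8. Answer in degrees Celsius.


Numerator = alpha*S*A_sun + Q_int = 0.198*1361*5.81 + 103.2 = 1668.8672 W
Denominator = eps*sigma*A_rad = 0.875*5.67e-8*15.56 = 7.719705e-07 W/K^4
T^4 = 2.1618277e+09 K^4
T = 215.6281 K = -57.5219 C

-57.5219 degrees Celsius


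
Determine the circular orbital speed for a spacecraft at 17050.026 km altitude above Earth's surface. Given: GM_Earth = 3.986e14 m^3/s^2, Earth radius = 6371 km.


r = R_E + alt = 6371.0 + 17050.026 = 23421.0260 km = 2.3421026e+07 m
v = sqrt(mu/r) = sqrt(3.986e14 / 2.3421026e+07) = 4125.3964 m/s = 4.1254 km/s

4.1254 km/s


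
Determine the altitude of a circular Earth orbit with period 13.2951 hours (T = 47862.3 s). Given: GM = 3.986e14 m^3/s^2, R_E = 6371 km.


T = 47862.3 s
r = (mu*T^2/(4*pi^2))^(1/3) = (3.986e14 * 47862.3^2 / (4*pi^2))^(1/3)
r = 2.849191e+07 m = 28491.9099 km
alt = r - R_E = 28491.9099 - 6371 = 22120.9099 km

22120.9099 km


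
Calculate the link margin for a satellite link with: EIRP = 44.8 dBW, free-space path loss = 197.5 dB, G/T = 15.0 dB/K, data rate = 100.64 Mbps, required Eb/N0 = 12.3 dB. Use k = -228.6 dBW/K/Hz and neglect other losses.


C/N0 = EIRP - FSPL + G/T - k = 44.8 - 197.5 + 15.0 - (-228.6)
C/N0 = 90.9000 dB-Hz
R_b = 100.64 Mbps = 1.0064e+08 bps -> 10*log10(R_b) = 80.0277 dB-Hz
Eb/N0 = C/N0 - 10*log10(R_b) = 90.9000 - 80.0277 = 10.8723 dB
Margin = Eb/N0 - Eb/N0_req = 10.8723 - 12.3 = -1.4277 dB (negative margin: link does not close)

-1.4277 dB


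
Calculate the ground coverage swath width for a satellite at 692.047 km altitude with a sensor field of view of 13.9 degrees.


FOV = 13.9 deg = 0.2426008 rad
swath = 2 * alt * tan(FOV/2) = 2 * 692.047 * tan(0.1213004)
swath = 2 * 692.047 * 0.1218988
swath = 168.7194 km

168.7194 km


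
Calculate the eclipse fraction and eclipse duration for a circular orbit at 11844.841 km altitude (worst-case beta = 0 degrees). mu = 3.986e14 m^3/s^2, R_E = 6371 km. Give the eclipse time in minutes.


r = 18215.8410 km
T = 407.7874 min
Eclipse fraction = arcsin(R_E/r)/pi = arcsin(6371.0000/18215.8410)/pi
= arcsin(0.3497505)/pi = 0.1137337
Eclipse duration = 0.1137337 * 407.7874 = 46.3792 min

46.3792 minutes


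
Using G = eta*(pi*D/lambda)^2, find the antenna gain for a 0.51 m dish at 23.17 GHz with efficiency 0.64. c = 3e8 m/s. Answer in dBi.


lambda = c/f = 3e8 / 2.317e+10 = 0.01294778 m
G = eta*(pi*D/lambda)^2 = 0.64*(pi*0.51/0.01294778)^2
G = 9800.0802 (linear)
G = 10*log10(9800.0802) = 39.9123 dBi

39.9123 dBi


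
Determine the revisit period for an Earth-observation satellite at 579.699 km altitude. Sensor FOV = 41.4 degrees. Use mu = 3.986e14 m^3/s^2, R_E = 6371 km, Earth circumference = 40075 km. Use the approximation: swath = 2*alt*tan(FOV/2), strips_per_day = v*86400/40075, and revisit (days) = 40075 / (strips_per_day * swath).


swath = 2*579.699*tan(0.3612832) = 438.1000 km
v = sqrt(mu/r) = 7572.7637 m/s = 7.5728 km/s
strips/day = v*86400/40075 = 7.5728*86400/40075 = 16.3266
coverage/day = strips * swath = 16.3266 * 438.1000 = 7152.6647 km
revisit = 40075 / 7152.6647 = 5.6028 days

5.6028 days


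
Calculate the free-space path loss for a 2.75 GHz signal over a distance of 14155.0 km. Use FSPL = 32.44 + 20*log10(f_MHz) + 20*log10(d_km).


f = 2.75 GHz = 2750.0000 MHz
d = 14155.0 km
FSPL = 32.44 + 20*log10(2750.0000) + 20*log10(14155.0)
FSPL = 32.44 + 68.7867 + 83.0182
FSPL = 184.2449 dB

184.2449 dB


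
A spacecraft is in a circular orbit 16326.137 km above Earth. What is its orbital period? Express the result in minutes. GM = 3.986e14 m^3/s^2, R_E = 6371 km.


r = 22697.1370 km = 2.2697137e+07 m
T = 2*pi*sqrt(r^3/mu) = 2*pi*sqrt(1.1692658e+22 / 3.986e14)
T = 34030.4616 s = 567.1744 min

567.1744 minutes


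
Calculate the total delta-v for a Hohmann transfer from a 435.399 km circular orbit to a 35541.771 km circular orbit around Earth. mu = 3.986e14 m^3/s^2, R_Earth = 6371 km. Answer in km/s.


r1 = 6806.3990 km = 6.806399e+06 m
r2 = 41912.7710 km = 4.1912771e+07 m
dv1 = sqrt(mu/r1)*(sqrt(2*r2/(r1+r2)) - 1) = 2385.4067 m/s
dv2 = sqrt(mu/r2)*(1 - sqrt(2*r1/(r1+r2))) = 1453.7471 m/s
total dv = |dv1| + |dv2| = 2385.4067 + 1453.7471 = 3839.1537 m/s = 3.8392 km/s

3.8392 km/s


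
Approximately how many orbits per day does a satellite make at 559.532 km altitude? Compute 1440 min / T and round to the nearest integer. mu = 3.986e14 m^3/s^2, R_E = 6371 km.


r = 6.930532e+06 m
T = 2*pi*sqrt(r^3/mu) = 5741.9721 s = 95.6995 min
revs/day = 1440 / 95.6995 = 15.0471
Rounded: 15 revolutions per day

15 revolutions per day


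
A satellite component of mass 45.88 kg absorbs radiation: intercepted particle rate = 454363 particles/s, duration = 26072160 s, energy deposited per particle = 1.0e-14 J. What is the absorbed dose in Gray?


Total energy deposited = rate * time * E_per
  = 454363 * 26072160 * 1.0e-14 = 0.1184622 J
Dose = E_total / mass = 0.1184622 / 45.88
Dose = 0.002582002 Gy

0.0026 Gy


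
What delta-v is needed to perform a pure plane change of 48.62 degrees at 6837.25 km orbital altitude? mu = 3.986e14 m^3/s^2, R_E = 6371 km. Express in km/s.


r = 13208.2500 km = 1.320825e+07 m
V = sqrt(mu/r) = 5493.4605 m/s
di = 48.62 deg = 0.8485791 rad
dV = 2*V*sin(di/2) = 2*5493.4605*sin(0.4242895)
dV = 4523.0234 m/s = 4.5230 km/s

4.5230 km/s


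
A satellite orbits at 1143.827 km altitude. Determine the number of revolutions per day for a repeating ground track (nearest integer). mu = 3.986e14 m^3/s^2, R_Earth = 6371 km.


r = 7.514827e+06 m
T = 2*pi*sqrt(r^3/mu) = 6483.2042 s = 108.0534 min
revs/day = 1440 / 108.0534 = 13.3267
Rounded: 13 revolutions per day

13 revolutions per day


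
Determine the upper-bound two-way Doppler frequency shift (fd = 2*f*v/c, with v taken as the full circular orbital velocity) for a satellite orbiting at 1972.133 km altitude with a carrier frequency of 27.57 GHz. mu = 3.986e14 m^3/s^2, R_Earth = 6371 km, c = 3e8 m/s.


r = 8.343133e+06 m
v = sqrt(mu/r) = 6912.0053 m/s (worst-case radial velocity)
f = 27.57 GHz = 2.757e+10 Hz
fd = 2*f*v/c = 2*2.757e+10*6912.0053/3.0e+08
fd = 1.2704266e+06 Hz

1.2704e+06 Hz


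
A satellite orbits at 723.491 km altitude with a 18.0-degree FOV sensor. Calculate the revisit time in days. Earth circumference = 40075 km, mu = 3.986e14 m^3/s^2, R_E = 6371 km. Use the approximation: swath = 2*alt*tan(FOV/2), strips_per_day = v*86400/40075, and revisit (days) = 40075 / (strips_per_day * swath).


swath = 2*723.491*tan(0.1570796) = 229.1794 km
v = sqrt(mu/r) = 7495.6280 m/s = 7.4956 km/s
strips/day = v*86400/40075 = 7.4956*86400/40075 = 16.1603
coverage/day = strips * swath = 16.1603 * 229.1794 = 3703.5983 km
revisit = 40075 / 3703.5983 = 10.8206 days

10.8206 days


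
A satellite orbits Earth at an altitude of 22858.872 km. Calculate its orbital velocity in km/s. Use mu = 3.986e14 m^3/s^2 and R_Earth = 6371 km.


r = R_E + alt = 6371.0 + 22858.872 = 29229.8720 km = 2.9229872e+07 m
v = sqrt(mu/r) = sqrt(3.986e14 / 2.9229872e+07) = 3692.7949 m/s = 3.6928 km/s

3.6928 km/s


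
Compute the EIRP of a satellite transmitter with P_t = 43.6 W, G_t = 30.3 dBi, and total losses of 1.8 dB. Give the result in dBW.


Pt = 43.6 W = 16.3949 dBW
EIRP = Pt_dBW + Gt - losses = 16.3949 + 30.3 - 1.8 = 44.8949 dBW

44.8949 dBW


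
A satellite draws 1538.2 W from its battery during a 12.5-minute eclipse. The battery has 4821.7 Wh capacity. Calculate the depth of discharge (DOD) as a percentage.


E_used = P * t / 60 = 1538.2 * 12.5 / 60 = 320.4583 Wh
DOD = E_used / E_total * 100 = 320.4583 / 4821.7 * 100
DOD = 6.6462 %

6.6462 %


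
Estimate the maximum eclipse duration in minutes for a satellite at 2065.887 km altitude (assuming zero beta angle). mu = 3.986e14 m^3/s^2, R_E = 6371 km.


r = 8436.8870 km
T = 128.5385 min
Eclipse fraction = arcsin(R_E/r)/pi = arcsin(6371.0000/8436.8870)/pi
= arcsin(0.7551363)/pi = 0.2724294
Eclipse duration = 0.2724294 * 128.5385 = 35.0177 min

35.0177 minutes


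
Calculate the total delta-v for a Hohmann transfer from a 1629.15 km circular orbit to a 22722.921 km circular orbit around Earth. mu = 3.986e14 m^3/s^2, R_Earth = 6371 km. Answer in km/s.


r1 = 8000.1500 km = 8.00015e+06 m
r2 = 29093.9210 km = 2.9093921e+07 m
dv1 = sqrt(mu/r1)*(sqrt(2*r2/(r1+r2)) - 1) = 1782.0185 m/s
dv2 = sqrt(mu/r2)*(1 - sqrt(2*r1/(r1+r2))) = 1270.4443 m/s
total dv = |dv1| + |dv2| = 1782.0185 + 1270.4443 = 3052.4628 m/s = 3.0525 km/s

3.0525 km/s


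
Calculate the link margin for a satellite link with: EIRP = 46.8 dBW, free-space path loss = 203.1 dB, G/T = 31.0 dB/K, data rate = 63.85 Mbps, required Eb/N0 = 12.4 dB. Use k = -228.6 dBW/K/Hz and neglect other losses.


C/N0 = EIRP - FSPL + G/T - k = 46.8 - 203.1 + 31.0 - (-228.6)
C/N0 = 103.3000 dB-Hz
R_b = 63.85 Mbps = 6.385e+07 bps -> 10*log10(R_b) = 78.0516 dB-Hz
Eb/N0 = C/N0 - 10*log10(R_b) = 103.3000 - 78.0516 = 25.2484 dB
Margin = Eb/N0 - Eb/N0_req = 25.2484 - 12.4 = 12.8484 dB (link closes)

12.8484 dB


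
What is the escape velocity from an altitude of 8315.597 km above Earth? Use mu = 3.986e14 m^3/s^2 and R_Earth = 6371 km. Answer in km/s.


r = 6371.0 + 8315.597 = 14686.5970 km = 1.4686597e+07 m
v_esc = sqrt(2*mu/r) = sqrt(2*3.986e14 / 1.4686597e+07)
v_esc = 7367.5494 m/s = 7.3675 km/s

7.3675 km/s


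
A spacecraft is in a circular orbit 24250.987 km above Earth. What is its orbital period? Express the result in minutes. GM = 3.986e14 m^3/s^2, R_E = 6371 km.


r = 30621.9870 km = 3.0621987e+07 m
T = 2*pi*sqrt(r^3/mu) = 2*pi*sqrt(2.8714424e+22 / 3.986e14)
T = 53328.7339 s = 888.8122 min

888.8122 minutes


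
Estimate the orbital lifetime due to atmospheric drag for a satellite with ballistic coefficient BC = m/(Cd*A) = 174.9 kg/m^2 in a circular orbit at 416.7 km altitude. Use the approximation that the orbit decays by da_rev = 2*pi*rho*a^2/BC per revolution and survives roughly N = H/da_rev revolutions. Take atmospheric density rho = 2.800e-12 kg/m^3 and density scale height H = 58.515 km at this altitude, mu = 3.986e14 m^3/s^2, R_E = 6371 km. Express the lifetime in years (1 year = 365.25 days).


a = R_E + alt = 6787.7000 km = 6.7877e+06 m
da_rev = 2*pi*rho*a^2/BC = 2*pi*2.800e-12*(6.7877e+06)^2/174.9 = 4.634398 m per revolution
N = H/da_rev = 58515.0000 m / 4.634398 m = 12626.2342 revolutions
P = 2*pi*sqrt(a^3/mu) = 5565.3846 s
lifetime = N*P = 12626.2342 * 5565.3846 = 7.0269849e+07 s = 813.3084 days
years = 813.3084 / 365.25 = 2.2267 years

2.2267 years


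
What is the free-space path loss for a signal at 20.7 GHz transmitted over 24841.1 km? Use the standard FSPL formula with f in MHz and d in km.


f = 20.7 GHz = 20700.0000 MHz
d = 24841.1 km
FSPL = 32.44 + 20*log10(20700.0000) + 20*log10(24841.1)
FSPL = 32.44 + 86.3194 + 87.9034
FSPL = 206.6628 dB

206.6628 dB


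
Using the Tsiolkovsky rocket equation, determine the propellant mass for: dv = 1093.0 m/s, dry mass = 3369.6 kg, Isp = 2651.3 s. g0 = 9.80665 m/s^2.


ve = Isp * g0 = 2651.3 * 9.80665 = 26000.371145 m/s
mass ratio = exp(dv/ve) = exp(1093.0/26000.371145) = 1.04293397
m_prop = m_dry * (mr - 1) = 3369.6 * (1.04293397 - 1)
m_prop = 144.6703 kg

144.6703 kg


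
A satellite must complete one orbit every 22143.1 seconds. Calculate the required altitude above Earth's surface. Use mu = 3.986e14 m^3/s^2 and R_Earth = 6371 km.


T = 22143.1 s
r = (mu*T^2/(4*pi^2))^(1/3) = (3.986e14 * 22143.1^2 / (4*pi^2))^(1/3)
r = 1.7043213e+07 m = 17043.2128 km
alt = r - R_E = 17043.2128 - 6371 = 10672.2128 km

10672.2128 km


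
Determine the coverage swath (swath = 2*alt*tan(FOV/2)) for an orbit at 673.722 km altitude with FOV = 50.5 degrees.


FOV = 50.5 deg = 0.8813913 rad
swath = 2 * alt * tan(FOV/2) = 2 * 673.722 * tan(0.4406956)
swath = 2 * 673.722 * 0.4716306
swath = 635.4958 km

635.4958 km


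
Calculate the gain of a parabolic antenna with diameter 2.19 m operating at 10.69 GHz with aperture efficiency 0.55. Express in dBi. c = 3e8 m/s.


lambda = c/f = 3e8 / 1.069e+10 = 0.02806361 m
G = eta*(pi*D/lambda)^2 = 0.55*(pi*2.19/0.02806361)^2
G = 33057.0097 (linear)
G = 10*log10(33057.0097) = 45.1926 dBi

45.1926 dBi


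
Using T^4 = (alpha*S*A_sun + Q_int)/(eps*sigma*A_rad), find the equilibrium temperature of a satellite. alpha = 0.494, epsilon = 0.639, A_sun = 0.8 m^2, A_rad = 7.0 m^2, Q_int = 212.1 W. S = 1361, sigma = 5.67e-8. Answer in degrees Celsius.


Numerator = alpha*S*A_sun + Q_int = 0.494*1361*0.8 + 212.1 = 749.9672 W
Denominator = eps*sigma*A_rad = 0.639*5.67e-8*7.0 = 2.536191e-07 W/K^4
T^4 = 2.9570612e+09 K^4
T = 233.1928 K = -39.9572 C

-39.9572 degrees Celsius


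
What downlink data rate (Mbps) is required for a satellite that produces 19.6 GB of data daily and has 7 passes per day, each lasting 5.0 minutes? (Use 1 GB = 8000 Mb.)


total contact time = 7 * 5.0 * 60 = 2100.0000 s
data = 19.6 GB = 156800.0000 Mb
rate = 156800.0000 / 2100.0000 = 74.6667 Mbps

74.6667 Mbps


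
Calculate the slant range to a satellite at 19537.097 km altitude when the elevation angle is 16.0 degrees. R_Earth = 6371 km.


h = 19537.097 km, el = 16.0 deg
d = -R_E*sin(el) + sqrt((R_E*sin(el))^2 + 2*R_E*h + h^2)
d = -6371.0000*sin(0.2792527) + sqrt((6371.0000*0.2756374)^2 + 2*6371.0000*19537.097 + 19537.097^2)
d = 23417.7835 km

23417.7835 km


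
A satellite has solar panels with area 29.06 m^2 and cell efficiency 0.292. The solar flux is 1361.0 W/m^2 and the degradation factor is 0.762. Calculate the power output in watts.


P = area * eta * S * degradation
P = 29.06 * 0.292 * 1361.0 * 0.762
P = 8800.1801 W

8800.1801 W


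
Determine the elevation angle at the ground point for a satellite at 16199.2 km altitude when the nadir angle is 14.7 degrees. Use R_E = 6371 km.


r = R_E + alt = 22570.2000 km
Law of sines in the satellite / Earth-center / ground-point triangle:
  sin(nadir)/R_E = sin(90 + el)/r  =>  cos(el) = (r/R_E)*sin(nadir)
cos(el) = (22570.2000 / 6371.0000) * sin(14.7 deg) = 0.8989747
el = arccos(0.8989747) = 25.9764 deg
(Earth-central angle = 90 - nadir - el = 49.3236 deg)

25.9764 degrees


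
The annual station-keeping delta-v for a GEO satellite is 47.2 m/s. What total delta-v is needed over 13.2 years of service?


dV = rate * years = 47.2 * 13.2
dV = 623.0400 m/s

623.0400 m/s


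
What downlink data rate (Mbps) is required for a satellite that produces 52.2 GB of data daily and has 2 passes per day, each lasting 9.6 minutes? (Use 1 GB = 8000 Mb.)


total contact time = 2 * 9.6 * 60 = 1152.0000 s
data = 52.2 GB = 417600.0000 Mb
rate = 417600.0000 / 1152.0000 = 362.5000 Mbps

362.5000 Mbps


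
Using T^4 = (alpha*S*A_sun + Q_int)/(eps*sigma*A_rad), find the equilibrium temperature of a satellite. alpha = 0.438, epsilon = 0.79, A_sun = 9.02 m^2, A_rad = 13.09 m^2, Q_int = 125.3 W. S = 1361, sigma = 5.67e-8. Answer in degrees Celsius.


Numerator = alpha*S*A_sun + Q_int = 0.438*1361*9.02 + 125.3 = 5502.2844 W
Denominator = eps*sigma*A_rad = 0.79*5.67e-8*13.09 = 5.8634037e-07 W/K^4
T^4 = 9.3841131e+09 K^4
T = 311.2421 K = 38.0921 C

38.0921 degrees Celsius


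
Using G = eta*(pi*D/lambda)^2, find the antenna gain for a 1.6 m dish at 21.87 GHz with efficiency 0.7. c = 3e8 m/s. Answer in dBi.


lambda = c/f = 3e8 / 2.187e+10 = 0.01371742 m
G = eta*(pi*D/lambda)^2 = 0.7*(pi*1.6/0.01371742)^2
G = 93992.4148 (linear)
G = 10*log10(93992.4148) = 49.7309 dBi

49.7309 dBi


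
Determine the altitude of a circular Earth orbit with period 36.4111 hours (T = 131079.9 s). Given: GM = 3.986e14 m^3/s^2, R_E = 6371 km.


T = 131079.9 s
r = (mu*T^2/(4*pi^2))^(1/3) = (3.986e14 * 131079.9^2 / (4*pi^2))^(1/3)
r = 5.5772047e+07 m = 55772.0473 km
alt = r - R_E = 55772.0473 - 6371 = 49401.0473 km

49401.0473 km


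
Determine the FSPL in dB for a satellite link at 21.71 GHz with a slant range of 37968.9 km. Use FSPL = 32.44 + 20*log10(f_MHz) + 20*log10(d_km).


f = 21.71 GHz = 21710.0000 MHz
d = 37968.9 km
FSPL = 32.44 + 20*log10(21710.0000) + 20*log10(37968.9)
FSPL = 32.44 + 86.7332 + 91.5886
FSPL = 210.7618 dB

210.7618 dB


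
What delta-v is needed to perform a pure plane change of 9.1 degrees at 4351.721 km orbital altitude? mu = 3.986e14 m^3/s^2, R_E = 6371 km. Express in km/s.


r = 10722.7210 km = 1.0722721e+07 m
V = sqrt(mu/r) = 6096.9993 m/s
di = 9.1 deg = 0.158825 rad
dV = 2*V*sin(di/2) = 2*6096.9993*sin(0.07941248)
dV = 967.3382 m/s = 0.9673382 km/s

0.9673 km/s


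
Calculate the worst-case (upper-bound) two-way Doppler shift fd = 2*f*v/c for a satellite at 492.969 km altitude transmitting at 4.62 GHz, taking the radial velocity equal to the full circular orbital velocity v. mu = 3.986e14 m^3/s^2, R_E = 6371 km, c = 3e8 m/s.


r = 6.863969e+06 m
v = sqrt(mu/r) = 7620.4565 m/s (worst-case radial velocity)
f = 4.62 GHz = 4.62e+09 Hz
fd = 2*f*v/c = 2*4.62e+09*7620.4565/3.0e+08
fd = 234710.0614 Hz

234710.0614 Hz


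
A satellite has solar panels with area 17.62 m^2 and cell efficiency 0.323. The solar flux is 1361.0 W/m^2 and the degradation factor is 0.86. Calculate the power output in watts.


P = area * eta * S * degradation
P = 17.62 * 0.323 * 1361.0 * 0.86
P = 6661.3922 W

6661.3922 W


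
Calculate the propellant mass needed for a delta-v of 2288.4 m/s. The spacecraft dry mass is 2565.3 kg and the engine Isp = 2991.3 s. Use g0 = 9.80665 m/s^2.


ve = Isp * g0 = 2991.3 * 9.80665 = 29334.632145 m/s
mass ratio = exp(dv/ve) = exp(2288.4/29334.632145) = 1.08113367
m_prop = m_dry * (mr - 1) = 2565.3 * (1.08113367 - 1)
m_prop = 208.1322 kg

208.1322 kg


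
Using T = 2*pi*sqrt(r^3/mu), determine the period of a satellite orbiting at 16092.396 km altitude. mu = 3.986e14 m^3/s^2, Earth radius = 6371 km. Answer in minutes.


r = 22463.3960 km = 2.2463396e+07 m
T = 2*pi*sqrt(r^3/mu) = 2*pi*sqrt(1.1335123e+22 / 3.986e14)
T = 33506.1355 s = 558.4356 min

558.4356 minutes


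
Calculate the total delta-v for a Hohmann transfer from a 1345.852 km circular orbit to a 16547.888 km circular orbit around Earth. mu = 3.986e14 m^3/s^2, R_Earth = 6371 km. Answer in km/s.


r1 = 7716.8520 km = 7.716852e+06 m
r2 = 22918.8880 km = 2.2918888e+07 m
dv1 = sqrt(mu/r1)*(sqrt(2*r2/(r1+r2)) - 1) = 1604.1440 m/s
dv2 = sqrt(mu/r2)*(1 - sqrt(2*r1/(r1+r2))) = 1210.3367 m/s
total dv = |dv1| + |dv2| = 1604.1440 + 1210.3367 = 2814.4807 m/s = 2.8145 km/s

2.8145 km/s


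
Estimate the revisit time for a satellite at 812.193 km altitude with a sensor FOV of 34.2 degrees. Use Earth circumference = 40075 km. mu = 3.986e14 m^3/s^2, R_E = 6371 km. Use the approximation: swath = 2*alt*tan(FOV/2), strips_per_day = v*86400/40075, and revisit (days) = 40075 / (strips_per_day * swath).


swath = 2*812.193*tan(0.2984513) = 499.7264 km
v = sqrt(mu/r) = 7449.2042 m/s = 7.4492 km/s
strips/day = v*86400/40075 = 7.4492*86400/40075 = 16.0602
coverage/day = strips * swath = 16.0602 * 499.7264 = 8025.6898 km
revisit = 40075 / 8025.6898 = 4.9933 days

4.9933 days


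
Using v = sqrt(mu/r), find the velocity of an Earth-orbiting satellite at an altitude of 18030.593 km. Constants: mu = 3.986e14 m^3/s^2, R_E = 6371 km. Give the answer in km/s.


r = R_E + alt = 6371.0 + 18030.593 = 24401.5930 km = 2.4401593e+07 m
v = sqrt(mu/r) = sqrt(3.986e14 / 2.4401593e+07) = 4041.6580 m/s = 4.0417 km/s

4.0417 km/s


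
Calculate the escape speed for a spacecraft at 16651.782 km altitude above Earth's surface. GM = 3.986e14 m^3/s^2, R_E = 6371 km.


r = 6371.0 + 16651.782 = 23022.7820 km = 2.3022782e+07 m
v_esc = sqrt(2*mu/r) = sqrt(2*3.986e14 / 2.3022782e+07)
v_esc = 5884.4347 m/s = 5.8844 km/s

5.8844 km/s


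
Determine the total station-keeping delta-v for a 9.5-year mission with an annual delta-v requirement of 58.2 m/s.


dV = rate * years = 58.2 * 9.5
dV = 552.9000 m/s

552.9000 m/s


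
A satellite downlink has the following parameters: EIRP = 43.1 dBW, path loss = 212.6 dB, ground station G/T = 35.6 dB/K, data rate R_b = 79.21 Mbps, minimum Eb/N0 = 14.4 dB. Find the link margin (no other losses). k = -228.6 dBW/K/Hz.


C/N0 = EIRP - FSPL + G/T - k = 43.1 - 212.6 + 35.6 - (-228.6)
C/N0 = 94.7000 dB-Hz
R_b = 79.21 Mbps = 7.921e+07 bps -> 10*log10(R_b) = 78.9878 dB-Hz
Eb/N0 = C/N0 - 10*log10(R_b) = 94.7000 - 78.9878 = 15.7122 dB
Margin = Eb/N0 - Eb/N0_req = 15.7122 - 14.4 = 1.3122 dB (link closes)

1.3122 dB


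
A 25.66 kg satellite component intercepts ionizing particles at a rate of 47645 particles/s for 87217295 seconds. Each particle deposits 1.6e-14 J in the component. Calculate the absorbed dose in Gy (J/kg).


Total energy deposited = rate * time * E_per
  = 47645 * 87217295 * 1.6e-14 = 0.06648749 J
Dose = E_total / mass = 0.06648749 / 25.66
Dose = 0.002591095 Gy

0.0026 Gy


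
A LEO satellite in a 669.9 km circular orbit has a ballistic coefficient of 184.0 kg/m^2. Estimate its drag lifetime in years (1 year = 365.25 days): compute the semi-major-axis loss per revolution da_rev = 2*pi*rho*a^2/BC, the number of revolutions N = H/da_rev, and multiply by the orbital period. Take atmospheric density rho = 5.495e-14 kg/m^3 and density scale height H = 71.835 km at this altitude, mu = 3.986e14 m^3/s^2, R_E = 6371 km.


a = R_E + alt = 7040.9000 km = 7.0409e+06 m
da_rev = 2*pi*rho*a^2/BC = 2*pi*5.495e-14*(7.0409e+06)^2/184.0 = 0.0930220903 m per revolution
N = H/da_rev = 71835.0000 m / 0.0930220903 m = 772235.9252 revolutions
P = 2*pi*sqrt(a^3/mu) = 5879.6772 s
lifetime = N*P = 772235.9252 * 5879.6772 = 4.540498e+09 s = 52552.0600 days
years = 52552.0600 / 365.25 = 143.8797 years

143.8797 years


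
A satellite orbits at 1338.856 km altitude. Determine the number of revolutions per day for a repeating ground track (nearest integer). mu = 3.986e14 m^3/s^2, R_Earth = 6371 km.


r = 7.709856e+06 m
T = 2*pi*sqrt(r^3/mu) = 6737.2183 s = 112.2870 min
revs/day = 1440 / 112.2870 = 12.8243
Rounded: 13 revolutions per day

13 revolutions per day


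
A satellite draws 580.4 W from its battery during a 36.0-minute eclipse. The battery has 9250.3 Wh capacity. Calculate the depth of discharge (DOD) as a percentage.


E_used = P * t / 60 = 580.4 * 36.0 / 60 = 348.2400 Wh
DOD = E_used / E_total * 100 = 348.2400 / 9250.3 * 100
DOD = 3.7646 %

3.7646 %


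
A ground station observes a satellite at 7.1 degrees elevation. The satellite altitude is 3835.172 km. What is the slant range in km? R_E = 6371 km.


h = 3835.172 km, el = 7.1 deg
d = -R_E*sin(el) + sqrt((R_E*sin(el))^2 + 2*R_E*h + h^2)
d = -6371.0000*sin(0.1239184) + sqrt((6371.0000*0.1236015)^2 + 2*6371.0000*3835.172 + 3835.172^2)
d = 7224.8010 km

7224.8010 km


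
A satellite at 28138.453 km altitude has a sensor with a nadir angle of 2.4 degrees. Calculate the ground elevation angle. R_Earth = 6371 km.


r = R_E + alt = 34509.4530 km
Law of sines in the satellite / Earth-center / ground-point triangle:
  sin(nadir)/R_E = sin(90 + el)/r  =>  cos(el) = (r/R_E)*sin(nadir)
cos(el) = (34509.4530 / 6371.0000) * sin(2.4 deg) = 0.2268256
el = arccos(0.2268256) = 76.8897 deg
(Earth-central angle = 90 - nadir - el = 10.7103 deg)

76.8897 degrees


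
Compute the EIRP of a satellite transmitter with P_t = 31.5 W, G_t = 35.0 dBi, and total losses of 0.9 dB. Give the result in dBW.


Pt = 31.5 W = 14.9831 dBW
EIRP = Pt_dBW + Gt - losses = 14.9831 + 35.0 - 0.9 = 49.0831 dBW

49.0831 dBW


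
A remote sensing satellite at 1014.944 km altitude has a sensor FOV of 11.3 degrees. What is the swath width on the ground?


FOV = 11.3 deg = 0.1972222 rad
swath = 2 * alt * tan(FOV/2) = 2 * 1014.944 * tan(0.0986111)
swath = 2 * 1014.944 * 0.09893199
swath = 200.8209 km

200.8209 km


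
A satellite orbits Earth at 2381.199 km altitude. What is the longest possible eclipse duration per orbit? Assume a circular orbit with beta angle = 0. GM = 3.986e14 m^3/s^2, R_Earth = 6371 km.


r = 8752.1990 km
T = 135.8112 min
Eclipse fraction = arcsin(R_E/r)/pi = arcsin(6371.0000/8752.1990)/pi
= arcsin(0.7279313)/pi = 0.2595181
Eclipse duration = 0.2595181 * 135.8112 = 35.2455 min

35.2455 minutes


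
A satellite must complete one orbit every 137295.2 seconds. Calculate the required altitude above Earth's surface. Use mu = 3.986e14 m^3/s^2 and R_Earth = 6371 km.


T = 137295.2 s
r = (mu*T^2/(4*pi^2))^(1/3) = (3.986e14 * 137295.2^2 / (4*pi^2))^(1/3)
r = 5.7521397e+07 m = 57521.3966 km
alt = r - R_E = 57521.3966 - 6371 = 51150.3966 km

51150.3966 km


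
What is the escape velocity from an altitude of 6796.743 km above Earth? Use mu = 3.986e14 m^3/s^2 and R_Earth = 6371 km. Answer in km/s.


r = 6371.0 + 6796.743 = 13167.7430 km = 1.3167743e+07 m
v_esc = sqrt(2*mu/r) = sqrt(2*3.986e14 / 1.3167743e+07)
v_esc = 7780.8667 m/s = 7.7809 km/s

7.7809 km/s


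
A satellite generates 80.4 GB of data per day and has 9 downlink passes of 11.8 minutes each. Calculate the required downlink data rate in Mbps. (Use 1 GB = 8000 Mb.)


total contact time = 9 * 11.8 * 60 = 6372.0000 s
data = 80.4 GB = 643200.0000 Mb
rate = 643200.0000 / 6372.0000 = 100.9416 Mbps

100.9416 Mbps


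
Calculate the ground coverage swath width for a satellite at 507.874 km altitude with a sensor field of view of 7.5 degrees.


FOV = 7.5 deg = 0.1308997 rad
swath = 2 * alt * tan(FOV/2) = 2 * 507.874 * tan(0.06544985)
swath = 2 * 507.874 * 0.06554346
swath = 66.5756 km

66.5756 km


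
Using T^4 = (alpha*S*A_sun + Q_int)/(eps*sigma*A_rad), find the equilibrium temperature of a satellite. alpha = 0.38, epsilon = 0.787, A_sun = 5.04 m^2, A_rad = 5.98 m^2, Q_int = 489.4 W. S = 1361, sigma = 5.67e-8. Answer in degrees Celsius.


Numerator = alpha*S*A_sun + Q_int = 0.38*1361*5.04 + 489.4 = 3095.9872 W
Denominator = eps*sigma*A_rad = 0.787*5.67e-8*5.98 = 2.6684494e-07 W/K^4
T^4 = 1.1602196e+10 K^4
T = 328.1973 K = 55.0473 C

55.0473 degrees Celsius


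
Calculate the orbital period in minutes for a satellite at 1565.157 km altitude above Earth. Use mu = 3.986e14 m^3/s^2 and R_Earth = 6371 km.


r = 7936.1570 km = 7.936157e+06 m
T = 2*pi*sqrt(r^3/mu) = 2*pi*sqrt(4.9983971e+20 / 3.986e14)
T = 7036.0124 s = 117.2669 min

117.2669 minutes


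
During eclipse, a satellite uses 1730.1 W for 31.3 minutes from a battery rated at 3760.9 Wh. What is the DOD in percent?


E_used = P * t / 60 = 1730.1 * 31.3 / 60 = 902.5355 Wh
DOD = E_used / E_total * 100 = 902.5355 / 3760.9 * 100
DOD = 23.9979 %

23.9979 %


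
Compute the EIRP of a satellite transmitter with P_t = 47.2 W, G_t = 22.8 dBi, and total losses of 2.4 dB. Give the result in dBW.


Pt = 47.2 W = 16.7394 dBW
EIRP = Pt_dBW + Gt - losses = 16.7394 + 22.8 - 2.4 = 37.1394 dBW

37.1394 dBW


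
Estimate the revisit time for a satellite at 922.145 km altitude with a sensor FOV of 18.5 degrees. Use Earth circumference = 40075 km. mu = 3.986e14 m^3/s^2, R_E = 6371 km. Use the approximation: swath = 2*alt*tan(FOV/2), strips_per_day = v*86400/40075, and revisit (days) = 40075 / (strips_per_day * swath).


swath = 2*922.145*tan(0.161443) = 300.3617 km
v = sqrt(mu/r) = 7392.8386 m/s = 7.3928 km/s
strips/day = v*86400/40075 = 7.3928*86400/40075 = 15.9386
coverage/day = strips * swath = 15.9386 * 300.3617 = 4787.3589 km
revisit = 40075 / 4787.3589 = 8.3710 days

8.3710 days


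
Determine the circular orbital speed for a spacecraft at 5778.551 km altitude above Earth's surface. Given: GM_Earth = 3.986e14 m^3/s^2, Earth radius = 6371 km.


r = R_E + alt = 6371.0 + 5778.551 = 12149.5510 km = 1.2149551e+07 m
v = sqrt(mu/r) = sqrt(3.986e14 / 1.2149551e+07) = 5727.8091 m/s = 5.7278 km/s

5.7278 km/s


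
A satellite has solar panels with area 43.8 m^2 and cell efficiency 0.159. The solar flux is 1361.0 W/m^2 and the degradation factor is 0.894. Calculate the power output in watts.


P = area * eta * S * degradation
P = 43.8 * 0.159 * 1361.0 * 0.894
P = 8473.5789 W

8473.5789 W


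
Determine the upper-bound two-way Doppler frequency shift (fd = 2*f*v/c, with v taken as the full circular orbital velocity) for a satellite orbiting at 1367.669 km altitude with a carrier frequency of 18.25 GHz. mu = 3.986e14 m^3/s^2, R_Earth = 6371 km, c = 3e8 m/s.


r = 7.738669e+06 m
v = sqrt(mu/r) = 7176.8771 m/s (worst-case radial velocity)
f = 18.25 GHz = 1.825e+10 Hz
fd = 2*f*v/c = 2*1.825e+10*7176.8771/3.0e+08
fd = 873186.7184 Hz

873186.7184 Hz


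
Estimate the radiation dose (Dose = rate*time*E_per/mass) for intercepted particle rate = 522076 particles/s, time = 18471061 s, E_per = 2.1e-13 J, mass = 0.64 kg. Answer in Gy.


Total energy deposited = rate * time * E_per
  = 522076 * 18471061 * 2.1e-13 = 2.0251 J
Dose = E_total / mass = 2.0251 / 0.64
Dose = 3.1642 Gy

3.1642 Gy


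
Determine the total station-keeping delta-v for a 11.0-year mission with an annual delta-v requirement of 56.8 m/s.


dV = rate * years = 56.8 * 11.0
dV = 624.8000 m/s

624.8000 m/s


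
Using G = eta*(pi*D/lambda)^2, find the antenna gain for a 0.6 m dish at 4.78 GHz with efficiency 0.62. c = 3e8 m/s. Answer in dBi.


lambda = c/f = 3e8 / 4.78e+09 = 0.06276151 m
G = eta*(pi*D/lambda)^2 = 0.62*(pi*0.6/0.06276151)^2
G = 559.2516 (linear)
G = 10*log10(559.2516) = 27.4761 dBi

27.4761 dBi


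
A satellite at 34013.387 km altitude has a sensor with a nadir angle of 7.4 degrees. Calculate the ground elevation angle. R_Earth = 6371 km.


r = R_E + alt = 40384.3870 km
Law of sines in the satellite / Earth-center / ground-point triangle:
  sin(nadir)/R_E = sin(90 + el)/r  =>  cos(el) = (r/R_E)*sin(nadir)
cos(el) = (40384.3870 / 6371.0000) * sin(7.4 deg) = 0.8164073
el = arccos(0.8164073) = 35.2732 deg
(Earth-central angle = 90 - nadir - el = 47.3268 deg)

35.2732 degrees


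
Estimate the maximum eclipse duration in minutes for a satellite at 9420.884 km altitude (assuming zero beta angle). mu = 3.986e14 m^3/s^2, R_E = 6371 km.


r = 15791.8840 km
T = 329.1629 min
Eclipse fraction = arcsin(R_E/r)/pi = arcsin(6371.0000/15791.8840)/pi
= arcsin(0.4034351)/pi = 0.1321839
Eclipse duration = 0.1321839 * 329.1629 = 43.5100 min

43.5100 minutes


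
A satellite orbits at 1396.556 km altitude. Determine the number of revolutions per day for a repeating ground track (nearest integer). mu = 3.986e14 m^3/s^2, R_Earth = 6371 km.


r = 7.767556e+06 m
T = 2*pi*sqrt(r^3/mu) = 6812.9909 s = 113.5498 min
revs/day = 1440 / 113.5498 = 12.6817
Rounded: 13 revolutions per day

13 revolutions per day


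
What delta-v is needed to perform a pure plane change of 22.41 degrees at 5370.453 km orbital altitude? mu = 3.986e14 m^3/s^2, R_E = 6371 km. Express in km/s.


r = 11741.4530 km = 1.1741453e+07 m
V = sqrt(mu/r) = 5826.4997 m/s
di = 22.41 deg = 0.3911283 rad
dV = 2*V*sin(di/2) = 2*5826.4997*sin(0.1955641)
dV = 2264.4103 m/s = 2.2644 km/s

2.2644 km/s


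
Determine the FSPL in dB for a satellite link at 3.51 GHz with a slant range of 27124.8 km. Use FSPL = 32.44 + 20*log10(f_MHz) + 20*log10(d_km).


f = 3.51 GHz = 3510.0000 MHz
d = 27124.8 km
FSPL = 32.44 + 20*log10(3510.0000) + 20*log10(27124.8)
FSPL = 32.44 + 70.9061 + 88.6673
FSPL = 192.0135 dB

192.0135 dB


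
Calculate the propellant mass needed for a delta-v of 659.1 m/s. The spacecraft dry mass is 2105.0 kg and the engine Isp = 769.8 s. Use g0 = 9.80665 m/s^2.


ve = Isp * g0 = 769.8 * 9.80665 = 7549.159170 m/s
mass ratio = exp(dv/ve) = exp(659.1/7549.159170) = 1.09123244
m_prop = m_dry * (mr - 1) = 2105.0 * (1.09123244 - 1)
m_prop = 192.0443 kg

192.0443 kg


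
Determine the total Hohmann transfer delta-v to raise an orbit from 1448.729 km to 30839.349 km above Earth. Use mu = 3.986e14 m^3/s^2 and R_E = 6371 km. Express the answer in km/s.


r1 = 7819.7290 km = 7.819729e+06 m
r2 = 37210.3490 km = 3.7210349e+07 m
dv1 = sqrt(mu/r1)*(sqrt(2*r2/(r1+r2)) - 1) = 2038.8461 m/s
dv2 = sqrt(mu/r2)*(1 - sqrt(2*r1/(r1+r2))) = 1344.0901 m/s
total dv = |dv1| + |dv2| = 2038.8461 + 1344.0901 = 3382.9362 m/s = 3.3829 km/s

3.3829 km/s


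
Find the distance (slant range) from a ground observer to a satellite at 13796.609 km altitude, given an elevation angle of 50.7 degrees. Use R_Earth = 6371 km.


h = 13796.609 km, el = 50.7 deg
d = -R_E*sin(el) + sqrt((R_E*sin(el))^2 + 2*R_E*h + h^2)
d = -6371.0000*sin(0.8848819) + sqrt((6371.0000*0.7738402)^2 + 2*6371.0000*13796.609 + 13796.609^2)
d = 14829.6477 km

14829.6477 km


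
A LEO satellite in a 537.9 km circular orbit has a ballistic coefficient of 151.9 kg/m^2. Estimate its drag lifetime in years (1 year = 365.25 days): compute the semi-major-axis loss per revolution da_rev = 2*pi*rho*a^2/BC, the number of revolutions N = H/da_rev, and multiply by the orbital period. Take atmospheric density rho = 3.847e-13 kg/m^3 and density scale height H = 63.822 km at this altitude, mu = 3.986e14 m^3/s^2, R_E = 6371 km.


a = R_E + alt = 6908.9000 km = 6.9089e+06 m
da_rev = 2*pi*rho*a^2/BC = 2*pi*3.847e-13*(6.9089e+06)^2/151.9 = 0.759560015 m per revolution
N = H/da_rev = 63822.0000 m / 0.759560015 m = 84024.9602 revolutions
P = 2*pi*sqrt(a^3/mu) = 5715.1098 s
lifetime = N*P = 84024.9602 * 5715.1098 = 4.8021188e+08 s = 5558.0078 days
years = 5558.0078 / 365.25 = 15.2170 years

15.2170 years


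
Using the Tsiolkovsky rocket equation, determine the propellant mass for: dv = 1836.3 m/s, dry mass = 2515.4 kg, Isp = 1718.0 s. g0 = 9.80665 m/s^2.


ve = Isp * g0 = 1718.0 * 9.80665 = 16847.824700 m/s
mass ratio = exp(dv/ve) = exp(1836.3/16847.824700) = 1.11515488
m_prop = m_dry * (mr - 1) = 2515.4 * (1.11515488 - 1)
m_prop = 289.6606 kg

289.6606 kg


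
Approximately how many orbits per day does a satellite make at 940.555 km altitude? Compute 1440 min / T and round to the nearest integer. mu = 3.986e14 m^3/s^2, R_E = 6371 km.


r = 7.311555e+06 m
T = 2*pi*sqrt(r^3/mu) = 6221.9404 s = 103.6990 min
revs/day = 1440 / 103.6990 = 13.8863
Rounded: 14 revolutions per day

14 revolutions per day


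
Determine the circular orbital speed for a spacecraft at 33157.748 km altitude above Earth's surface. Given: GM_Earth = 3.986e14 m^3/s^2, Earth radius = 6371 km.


r = R_E + alt = 6371.0 + 33157.748 = 39528.7480 km = 3.9528748e+07 m
v = sqrt(mu/r) = sqrt(3.986e14 / 3.9528748e+07) = 3175.5000 m/s = 3.1755 km/s

3.1755 km/s


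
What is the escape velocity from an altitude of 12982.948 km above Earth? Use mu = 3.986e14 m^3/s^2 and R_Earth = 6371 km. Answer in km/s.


r = 6371.0 + 12982.948 = 19353.9480 km = 1.9353948e+07 m
v_esc = sqrt(2*mu/r) = sqrt(2*3.986e14 / 1.9353948e+07)
v_esc = 6417.9874 m/s = 6.4180 km/s

6.4180 km/s


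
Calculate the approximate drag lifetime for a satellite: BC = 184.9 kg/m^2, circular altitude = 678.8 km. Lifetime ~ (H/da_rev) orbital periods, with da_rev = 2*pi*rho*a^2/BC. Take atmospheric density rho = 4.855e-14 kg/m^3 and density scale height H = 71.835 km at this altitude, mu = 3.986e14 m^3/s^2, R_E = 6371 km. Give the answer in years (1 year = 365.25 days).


a = R_E + alt = 7049.8000 km = 7.0498e+06 m
da_rev = 2*pi*rho*a^2/BC = 2*pi*4.855e-14*(7.0498e+06)^2/184.9 = 0.0819947006 m per revolution
N = H/da_rev = 71835.0000 m / 0.0819947006 m = 876093.2048 revolutions
P = 2*pi*sqrt(a^3/mu) = 5890.8290 s
lifetime = N*P = 876093.2048 * 5890.8290 = 5.1609153e+09 s = 59732.8154 days
years = 59732.8154 / 365.25 = 163.5395 years

163.5395 years
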